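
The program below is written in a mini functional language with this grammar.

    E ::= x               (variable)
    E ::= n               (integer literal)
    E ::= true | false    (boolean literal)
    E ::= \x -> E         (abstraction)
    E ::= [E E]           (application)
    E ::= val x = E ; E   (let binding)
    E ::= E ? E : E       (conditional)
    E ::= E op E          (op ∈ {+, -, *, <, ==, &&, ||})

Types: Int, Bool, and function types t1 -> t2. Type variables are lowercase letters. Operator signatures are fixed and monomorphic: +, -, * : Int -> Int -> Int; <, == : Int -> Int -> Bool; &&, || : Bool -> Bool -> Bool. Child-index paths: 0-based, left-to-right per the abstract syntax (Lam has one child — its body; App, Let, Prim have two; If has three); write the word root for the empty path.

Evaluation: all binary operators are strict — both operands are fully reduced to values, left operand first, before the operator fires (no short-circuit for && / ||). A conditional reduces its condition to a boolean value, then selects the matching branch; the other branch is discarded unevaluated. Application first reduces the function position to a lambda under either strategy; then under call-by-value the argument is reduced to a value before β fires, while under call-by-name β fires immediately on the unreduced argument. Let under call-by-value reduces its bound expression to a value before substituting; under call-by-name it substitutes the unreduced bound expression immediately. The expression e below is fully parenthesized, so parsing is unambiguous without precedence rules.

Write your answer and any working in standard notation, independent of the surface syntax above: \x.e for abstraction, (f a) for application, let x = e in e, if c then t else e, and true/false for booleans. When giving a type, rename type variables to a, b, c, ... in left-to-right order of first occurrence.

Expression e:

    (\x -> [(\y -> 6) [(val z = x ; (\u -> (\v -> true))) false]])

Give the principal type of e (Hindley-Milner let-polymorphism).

Working:
\y._ : b -> Int
x : a
let z : a
\v._ : d -> Bool
\u._ : c -> d -> Bool
  unify c -> d -> Bool ~ Bool -> e
  unify c ~ Bool
  unify d -> Bool ~ e
_ _ : d -> Bool
  unify b -> Int ~ (d -> Bool) -> f
  unify b ~ d -> Bool
  unify Int ~ f
_ _ : Int
\x._ : a -> Int

Answer: a -> Int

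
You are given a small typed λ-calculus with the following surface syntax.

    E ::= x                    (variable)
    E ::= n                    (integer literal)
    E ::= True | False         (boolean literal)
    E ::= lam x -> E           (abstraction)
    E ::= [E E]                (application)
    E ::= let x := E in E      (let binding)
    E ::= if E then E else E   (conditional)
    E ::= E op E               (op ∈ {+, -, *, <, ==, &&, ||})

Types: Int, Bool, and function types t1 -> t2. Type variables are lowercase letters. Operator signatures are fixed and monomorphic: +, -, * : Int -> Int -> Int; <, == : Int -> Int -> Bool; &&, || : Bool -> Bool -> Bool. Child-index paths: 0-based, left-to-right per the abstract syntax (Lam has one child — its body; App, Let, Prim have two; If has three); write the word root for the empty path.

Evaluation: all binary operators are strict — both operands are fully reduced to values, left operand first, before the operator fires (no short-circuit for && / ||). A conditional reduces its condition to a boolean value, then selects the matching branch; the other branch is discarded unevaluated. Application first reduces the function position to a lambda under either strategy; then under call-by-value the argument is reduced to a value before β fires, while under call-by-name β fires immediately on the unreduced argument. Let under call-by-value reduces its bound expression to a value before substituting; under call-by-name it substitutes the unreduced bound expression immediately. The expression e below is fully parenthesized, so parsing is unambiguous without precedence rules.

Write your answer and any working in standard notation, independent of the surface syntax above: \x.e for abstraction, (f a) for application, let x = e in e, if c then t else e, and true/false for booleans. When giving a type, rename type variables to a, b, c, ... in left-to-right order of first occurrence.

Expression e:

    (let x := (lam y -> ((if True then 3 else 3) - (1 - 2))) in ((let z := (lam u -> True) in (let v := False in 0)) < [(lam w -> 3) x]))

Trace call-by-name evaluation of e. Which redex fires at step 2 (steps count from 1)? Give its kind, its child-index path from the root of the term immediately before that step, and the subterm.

Answer: let at 0 : (let z = (\u.true) in (let v = false in 0))

Derivation:
step 0: (let x = (\y.((if true then 3 else 3) - (1 - 2))) in ((let z = (\u.true) in (let v = false in 0)) < ((\w.3) x)))
step 1: [let@root] ((let z = (\u.true) in (let v = false in 0)) < ((\w.3) (\y.((if true then 3 else 3) - (1 - 2)))))
step 2: [let@0] ((let v = false in 0) < ((\w.3) (\y.((if true then 3 else 3) - (1 - 2)))))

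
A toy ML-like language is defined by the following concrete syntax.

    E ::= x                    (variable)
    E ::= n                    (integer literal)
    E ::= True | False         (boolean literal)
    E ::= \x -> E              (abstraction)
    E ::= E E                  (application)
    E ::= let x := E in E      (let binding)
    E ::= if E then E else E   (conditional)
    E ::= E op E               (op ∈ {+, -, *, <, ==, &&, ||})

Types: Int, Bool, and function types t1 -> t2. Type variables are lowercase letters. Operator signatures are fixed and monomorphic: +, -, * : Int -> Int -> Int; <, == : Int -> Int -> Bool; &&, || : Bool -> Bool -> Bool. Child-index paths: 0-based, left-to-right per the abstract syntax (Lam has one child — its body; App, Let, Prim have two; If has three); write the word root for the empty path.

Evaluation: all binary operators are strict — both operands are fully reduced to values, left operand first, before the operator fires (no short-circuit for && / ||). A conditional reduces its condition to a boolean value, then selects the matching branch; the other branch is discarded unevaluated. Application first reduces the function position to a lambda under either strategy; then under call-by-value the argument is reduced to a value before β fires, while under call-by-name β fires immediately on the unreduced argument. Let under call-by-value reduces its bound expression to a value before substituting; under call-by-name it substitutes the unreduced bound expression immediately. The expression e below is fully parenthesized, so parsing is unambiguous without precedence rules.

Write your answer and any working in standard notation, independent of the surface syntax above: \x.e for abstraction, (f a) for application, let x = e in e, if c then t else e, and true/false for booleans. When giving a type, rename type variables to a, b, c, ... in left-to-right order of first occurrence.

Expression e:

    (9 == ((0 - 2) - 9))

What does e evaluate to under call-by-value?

Answer: false

Derivation:
step 0: (9 == ((0 - 2) - 9))
step 1: [delta@1.0] (9 == (-2 - 9))
step 2: [delta@1] (9 == -11)
step 3: [delta@root] false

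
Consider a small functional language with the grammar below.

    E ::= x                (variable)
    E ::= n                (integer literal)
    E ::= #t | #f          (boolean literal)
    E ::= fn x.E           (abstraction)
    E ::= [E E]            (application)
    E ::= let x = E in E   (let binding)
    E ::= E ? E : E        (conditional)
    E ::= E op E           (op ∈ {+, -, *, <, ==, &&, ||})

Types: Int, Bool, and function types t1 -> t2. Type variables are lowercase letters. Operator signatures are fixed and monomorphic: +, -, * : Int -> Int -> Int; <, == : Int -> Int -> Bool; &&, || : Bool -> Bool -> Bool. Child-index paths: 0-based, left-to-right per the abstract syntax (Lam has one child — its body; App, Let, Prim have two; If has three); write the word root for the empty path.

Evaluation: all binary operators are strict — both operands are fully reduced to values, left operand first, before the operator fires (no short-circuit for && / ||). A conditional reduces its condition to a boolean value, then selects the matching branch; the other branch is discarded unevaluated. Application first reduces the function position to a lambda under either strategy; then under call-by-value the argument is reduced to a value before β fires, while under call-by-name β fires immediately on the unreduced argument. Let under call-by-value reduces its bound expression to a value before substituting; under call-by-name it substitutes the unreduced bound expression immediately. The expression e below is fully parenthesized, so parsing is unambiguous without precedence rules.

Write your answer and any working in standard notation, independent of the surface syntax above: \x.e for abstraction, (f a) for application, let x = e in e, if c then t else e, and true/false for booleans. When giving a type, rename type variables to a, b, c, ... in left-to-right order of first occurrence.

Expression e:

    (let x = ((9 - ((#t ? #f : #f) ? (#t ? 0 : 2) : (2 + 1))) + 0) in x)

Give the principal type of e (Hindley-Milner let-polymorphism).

Answer: Int

Working:
  unify Int ~ Int
  unify Bool ~ Bool
  unify Bool ~ Bool
  unify Bool ~ Bool
  unify Bool ~ Bool
  unify Int ~ Int
  unify Int ~ Int
  unify Int ~ Int
  unify Int ~ Int
  unify Int ~ Int
  unify Int ~ Int
  unify Int ~ Int
let x : Int
x : Int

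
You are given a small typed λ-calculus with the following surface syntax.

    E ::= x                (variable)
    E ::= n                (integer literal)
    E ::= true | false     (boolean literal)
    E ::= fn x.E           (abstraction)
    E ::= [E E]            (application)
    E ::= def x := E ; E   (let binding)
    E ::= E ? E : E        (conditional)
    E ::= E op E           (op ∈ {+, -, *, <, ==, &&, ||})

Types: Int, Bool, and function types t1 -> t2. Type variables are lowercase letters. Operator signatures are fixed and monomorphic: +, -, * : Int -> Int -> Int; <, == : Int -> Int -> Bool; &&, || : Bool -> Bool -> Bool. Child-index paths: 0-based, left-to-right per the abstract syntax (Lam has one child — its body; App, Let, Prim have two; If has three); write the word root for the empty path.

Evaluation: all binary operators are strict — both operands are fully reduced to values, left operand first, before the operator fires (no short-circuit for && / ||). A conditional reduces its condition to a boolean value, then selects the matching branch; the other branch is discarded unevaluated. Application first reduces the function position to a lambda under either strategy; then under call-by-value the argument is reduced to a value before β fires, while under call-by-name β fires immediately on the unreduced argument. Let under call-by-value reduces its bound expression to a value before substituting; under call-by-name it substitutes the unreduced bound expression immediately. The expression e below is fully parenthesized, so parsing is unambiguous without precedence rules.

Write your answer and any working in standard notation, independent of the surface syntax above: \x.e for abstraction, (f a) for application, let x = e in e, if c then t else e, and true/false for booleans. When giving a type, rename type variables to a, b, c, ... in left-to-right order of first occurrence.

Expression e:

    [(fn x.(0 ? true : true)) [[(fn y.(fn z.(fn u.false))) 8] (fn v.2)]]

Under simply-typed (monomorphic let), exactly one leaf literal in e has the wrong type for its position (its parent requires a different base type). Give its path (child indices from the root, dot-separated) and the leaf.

Answer: 0.0.0 : 0

Working:
  unify Int ~ Bool
  FAIL: mismatch Int ~ Bool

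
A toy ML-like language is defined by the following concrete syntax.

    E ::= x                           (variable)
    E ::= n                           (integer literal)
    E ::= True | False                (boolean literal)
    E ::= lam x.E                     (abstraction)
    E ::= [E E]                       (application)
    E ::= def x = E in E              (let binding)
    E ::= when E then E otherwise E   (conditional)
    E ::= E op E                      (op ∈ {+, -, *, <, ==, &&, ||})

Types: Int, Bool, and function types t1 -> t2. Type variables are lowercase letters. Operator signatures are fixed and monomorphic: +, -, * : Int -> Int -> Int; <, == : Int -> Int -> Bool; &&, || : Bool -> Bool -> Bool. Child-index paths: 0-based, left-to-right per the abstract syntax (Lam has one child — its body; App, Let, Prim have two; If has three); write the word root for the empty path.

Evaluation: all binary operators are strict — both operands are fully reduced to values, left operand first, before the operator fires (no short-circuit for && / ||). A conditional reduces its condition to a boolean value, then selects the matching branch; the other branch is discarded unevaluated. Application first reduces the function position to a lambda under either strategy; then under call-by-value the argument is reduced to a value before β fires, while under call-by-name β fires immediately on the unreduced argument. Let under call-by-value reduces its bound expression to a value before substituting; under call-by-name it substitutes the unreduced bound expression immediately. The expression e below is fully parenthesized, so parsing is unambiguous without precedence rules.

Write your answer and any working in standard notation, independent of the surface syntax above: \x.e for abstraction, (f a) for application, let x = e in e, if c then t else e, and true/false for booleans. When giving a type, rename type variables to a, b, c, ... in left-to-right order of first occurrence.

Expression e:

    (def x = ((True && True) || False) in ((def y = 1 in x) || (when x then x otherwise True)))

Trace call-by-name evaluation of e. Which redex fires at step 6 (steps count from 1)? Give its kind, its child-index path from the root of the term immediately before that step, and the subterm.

Answer: delta at 1.0 : (true || false)

Derivation:
step 0: (let x = ((true && true) || false) in ((let y = 1 in x) || (if x then x else true)))
step 1: [let@root] ((let y = 1 in ((true && true) || false)) || (if ((true && true) || false) then ((true && true) || false) else true))
step 2: [let@0] (((true && true) || false) || (if ((true && true) || false) then ((true && true) || false) else true))
step 3: [delta@0.0] ((true || false) || (if ((true && true) || false) then ((true && true) || false) else true))
step 4: [delta@0] (true || (if ((true && true) || false) then ((true && true) || false) else true))
step 5: [delta@1.0.0] (true || (if (true || false) then ((true && true) || false) else true))
step 6: [delta@1.0] (true || (if true then ((true && true) || false) else true))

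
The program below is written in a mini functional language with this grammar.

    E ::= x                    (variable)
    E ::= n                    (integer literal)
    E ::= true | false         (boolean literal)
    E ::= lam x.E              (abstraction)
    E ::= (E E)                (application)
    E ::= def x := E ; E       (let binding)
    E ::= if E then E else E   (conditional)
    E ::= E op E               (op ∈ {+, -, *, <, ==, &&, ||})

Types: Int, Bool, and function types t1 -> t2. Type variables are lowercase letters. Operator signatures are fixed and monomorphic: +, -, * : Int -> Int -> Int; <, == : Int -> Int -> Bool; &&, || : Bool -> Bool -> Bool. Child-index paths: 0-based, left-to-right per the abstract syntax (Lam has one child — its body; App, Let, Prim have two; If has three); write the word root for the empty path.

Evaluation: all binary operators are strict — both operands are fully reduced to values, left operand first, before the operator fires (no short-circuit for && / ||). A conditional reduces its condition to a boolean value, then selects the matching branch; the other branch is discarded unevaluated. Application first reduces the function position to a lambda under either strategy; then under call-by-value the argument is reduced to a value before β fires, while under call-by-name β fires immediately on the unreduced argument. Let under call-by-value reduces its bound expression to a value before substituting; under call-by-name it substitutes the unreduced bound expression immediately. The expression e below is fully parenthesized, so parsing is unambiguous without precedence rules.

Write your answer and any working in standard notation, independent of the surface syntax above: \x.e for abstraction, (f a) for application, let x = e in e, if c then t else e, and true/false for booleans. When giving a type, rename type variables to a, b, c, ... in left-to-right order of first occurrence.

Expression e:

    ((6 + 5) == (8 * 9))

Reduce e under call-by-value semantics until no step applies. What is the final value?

Derivation:
step 0: ((6 + 5) == (8 * 9))
step 1: [delta@0] (11 == (8 * 9))
step 2: [delta@1] (11 == 72)
step 3: [delta@root] false

Answer: false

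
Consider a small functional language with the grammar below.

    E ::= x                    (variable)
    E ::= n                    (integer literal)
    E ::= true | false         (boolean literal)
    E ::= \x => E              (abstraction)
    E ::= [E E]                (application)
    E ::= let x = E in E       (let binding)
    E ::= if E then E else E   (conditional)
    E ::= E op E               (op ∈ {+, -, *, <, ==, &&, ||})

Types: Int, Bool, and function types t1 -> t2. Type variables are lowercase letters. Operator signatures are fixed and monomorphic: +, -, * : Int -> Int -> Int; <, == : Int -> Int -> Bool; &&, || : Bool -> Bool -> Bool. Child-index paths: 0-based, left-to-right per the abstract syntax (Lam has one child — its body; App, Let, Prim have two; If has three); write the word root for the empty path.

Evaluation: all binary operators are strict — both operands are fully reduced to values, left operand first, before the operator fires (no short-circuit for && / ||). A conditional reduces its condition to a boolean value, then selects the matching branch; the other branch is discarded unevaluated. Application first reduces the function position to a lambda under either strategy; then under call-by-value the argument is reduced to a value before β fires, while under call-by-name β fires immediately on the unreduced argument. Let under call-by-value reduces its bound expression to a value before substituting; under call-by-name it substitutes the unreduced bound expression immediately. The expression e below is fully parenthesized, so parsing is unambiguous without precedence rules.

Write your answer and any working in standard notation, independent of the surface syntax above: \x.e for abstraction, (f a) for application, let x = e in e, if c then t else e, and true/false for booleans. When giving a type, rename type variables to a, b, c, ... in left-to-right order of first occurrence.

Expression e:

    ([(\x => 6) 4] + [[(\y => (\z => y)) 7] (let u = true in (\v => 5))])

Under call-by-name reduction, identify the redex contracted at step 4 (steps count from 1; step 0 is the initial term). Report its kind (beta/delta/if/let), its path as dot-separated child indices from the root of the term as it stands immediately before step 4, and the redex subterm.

Trace:
step 0: (((\x.6) 4) + (((\y.(\z.y)) 7) (let u = true in (\v.5))))
step 1: [beta@0] (6 + (((\y.(\z.y)) 7) (let u = true in (\v.5))))
step 2: [beta@1.0] (6 + ((\z.7) (let u = true in (\v.5))))
step 3: [beta@1] (6 + 7)
step 4: [delta@root] 13

Answer: delta at root : (6 + 7)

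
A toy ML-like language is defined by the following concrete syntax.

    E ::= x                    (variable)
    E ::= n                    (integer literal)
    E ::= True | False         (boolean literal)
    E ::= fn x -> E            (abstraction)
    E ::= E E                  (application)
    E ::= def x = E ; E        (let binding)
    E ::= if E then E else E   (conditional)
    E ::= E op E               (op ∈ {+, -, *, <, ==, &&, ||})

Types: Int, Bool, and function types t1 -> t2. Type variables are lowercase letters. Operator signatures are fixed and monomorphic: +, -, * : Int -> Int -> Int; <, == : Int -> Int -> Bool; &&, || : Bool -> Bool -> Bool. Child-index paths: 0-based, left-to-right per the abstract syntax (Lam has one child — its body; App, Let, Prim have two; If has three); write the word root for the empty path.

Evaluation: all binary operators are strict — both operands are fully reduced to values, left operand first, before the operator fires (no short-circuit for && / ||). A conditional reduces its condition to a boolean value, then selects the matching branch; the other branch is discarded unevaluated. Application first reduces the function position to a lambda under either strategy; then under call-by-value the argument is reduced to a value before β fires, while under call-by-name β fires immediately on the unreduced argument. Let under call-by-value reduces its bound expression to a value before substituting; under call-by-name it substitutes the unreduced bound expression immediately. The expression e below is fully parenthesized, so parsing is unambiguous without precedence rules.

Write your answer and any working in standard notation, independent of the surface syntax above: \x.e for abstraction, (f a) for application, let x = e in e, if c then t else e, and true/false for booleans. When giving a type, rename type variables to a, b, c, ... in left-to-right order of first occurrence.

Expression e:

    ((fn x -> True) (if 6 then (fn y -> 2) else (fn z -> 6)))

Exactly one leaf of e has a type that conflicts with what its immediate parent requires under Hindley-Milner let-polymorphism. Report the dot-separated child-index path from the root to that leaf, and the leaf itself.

Trace:
\x._ : a -> Bool
  unify Int ~ Bool
  FAIL: mismatch Int ~ Bool

Answer: 1.0 : 6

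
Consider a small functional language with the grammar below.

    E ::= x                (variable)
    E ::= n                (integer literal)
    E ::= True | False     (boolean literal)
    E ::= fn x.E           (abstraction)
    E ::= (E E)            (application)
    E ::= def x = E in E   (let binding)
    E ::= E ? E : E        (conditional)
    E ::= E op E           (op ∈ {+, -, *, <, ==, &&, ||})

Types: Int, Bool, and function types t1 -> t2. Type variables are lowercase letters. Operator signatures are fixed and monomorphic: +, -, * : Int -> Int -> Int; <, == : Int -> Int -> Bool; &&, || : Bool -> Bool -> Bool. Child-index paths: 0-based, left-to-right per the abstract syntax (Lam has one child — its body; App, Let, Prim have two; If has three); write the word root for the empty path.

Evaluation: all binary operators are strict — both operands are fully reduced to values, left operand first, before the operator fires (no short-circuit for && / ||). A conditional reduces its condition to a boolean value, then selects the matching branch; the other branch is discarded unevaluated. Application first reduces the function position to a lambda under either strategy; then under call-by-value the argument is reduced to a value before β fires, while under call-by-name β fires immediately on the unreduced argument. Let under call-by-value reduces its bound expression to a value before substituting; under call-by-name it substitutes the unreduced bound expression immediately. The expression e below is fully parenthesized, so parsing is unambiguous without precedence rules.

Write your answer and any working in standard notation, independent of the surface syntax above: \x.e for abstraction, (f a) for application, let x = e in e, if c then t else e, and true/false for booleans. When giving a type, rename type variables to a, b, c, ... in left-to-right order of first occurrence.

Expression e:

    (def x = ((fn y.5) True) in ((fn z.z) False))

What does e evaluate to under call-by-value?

Answer: false

Derivation:
step 0: (let x = ((\y.5) true) in ((\z.z) false))
step 1: [beta@0] (let x = 5 in ((\z.z) false))
step 2: [let@root] ((\z.z) false)
step 3: [beta@root] false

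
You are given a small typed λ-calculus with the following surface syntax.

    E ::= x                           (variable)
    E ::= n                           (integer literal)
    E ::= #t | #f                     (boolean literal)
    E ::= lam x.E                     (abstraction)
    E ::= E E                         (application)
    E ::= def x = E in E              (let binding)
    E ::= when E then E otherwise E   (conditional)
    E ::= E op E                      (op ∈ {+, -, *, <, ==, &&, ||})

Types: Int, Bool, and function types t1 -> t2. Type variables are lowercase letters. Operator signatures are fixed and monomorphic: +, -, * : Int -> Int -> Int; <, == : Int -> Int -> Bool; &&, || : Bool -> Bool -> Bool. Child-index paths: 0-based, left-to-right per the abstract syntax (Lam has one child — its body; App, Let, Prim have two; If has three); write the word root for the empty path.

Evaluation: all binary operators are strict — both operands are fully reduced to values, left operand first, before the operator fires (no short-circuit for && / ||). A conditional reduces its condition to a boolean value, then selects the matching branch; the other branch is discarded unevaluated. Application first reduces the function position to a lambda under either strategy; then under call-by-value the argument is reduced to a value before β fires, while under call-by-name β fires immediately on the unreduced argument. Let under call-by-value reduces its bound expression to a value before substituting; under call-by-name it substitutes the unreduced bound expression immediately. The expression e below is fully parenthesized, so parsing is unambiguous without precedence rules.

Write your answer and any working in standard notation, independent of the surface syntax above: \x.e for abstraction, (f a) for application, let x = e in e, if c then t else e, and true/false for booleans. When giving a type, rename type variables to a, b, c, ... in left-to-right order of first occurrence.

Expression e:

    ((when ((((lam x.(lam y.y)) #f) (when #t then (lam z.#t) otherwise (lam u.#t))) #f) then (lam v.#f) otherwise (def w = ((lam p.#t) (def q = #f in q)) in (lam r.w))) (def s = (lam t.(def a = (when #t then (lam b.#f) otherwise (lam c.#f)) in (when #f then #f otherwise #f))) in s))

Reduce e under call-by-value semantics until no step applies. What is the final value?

Answer: false

Working:
step 0: ((if ((((\x.(\y.y)) false) (if true then (\z.true) else (\u.true))) false) then (\v.false) else (let w = ((\p.true) (let q = false in q)) in (\r.w))) (let s = (\t.(let a = (if true then (\b.false) else (\c.false)) in (if false then false else false))) in s))
step 1: [beta@0.0.0.0] ((if (((\y.y) (if true then (\z.true) else (\u.true))) false) then (\v.false) else (let w = ((\p.true) (let q = false in q)) in (\r.w))) (let s = (\t.(let a = (if true then (\b.false) else (\c.false)) in (if false then false else false))) in s))
step 2: [if@0.0.0.1] ((if (((\y.y) (\z.true)) false) then (\v.false) else (let w = ((\p.true) (let q = false in q)) in (\r.w))) (let s = (\t.(let a = (if true then (\b.false) else (\c.false)) in (if false then false else false))) in s))
step 3: [beta@0.0.0] ((if ((\z.true) false) then (\v.false) else (let w = ((\p.true) (let q = false in q)) in (\r.w))) (let s = (\t.(let a = (if true then (\b.false) else (\c.false)) in (if false then false else false))) in s))
step 4: [beta@0.0] ((if true then (\v.false) else (let w = ((\p.true) (let q = false in q)) in (\r.w))) (let s = (\t.(let a = (if true then (\b.false) else (\c.false)) in (if false then false else false))) in s))
step 5: [if@0] ((\v.false) (let s = (\t.(let a = (if true then (\b.false) else (\c.false)) in (if false then false else false))) in s))
step 6: [let@1] ((\v.false) (\t.(let a = (if true then (\b.false) else (\c.false)) in (if false then false else false))))
step 7: [beta@root] false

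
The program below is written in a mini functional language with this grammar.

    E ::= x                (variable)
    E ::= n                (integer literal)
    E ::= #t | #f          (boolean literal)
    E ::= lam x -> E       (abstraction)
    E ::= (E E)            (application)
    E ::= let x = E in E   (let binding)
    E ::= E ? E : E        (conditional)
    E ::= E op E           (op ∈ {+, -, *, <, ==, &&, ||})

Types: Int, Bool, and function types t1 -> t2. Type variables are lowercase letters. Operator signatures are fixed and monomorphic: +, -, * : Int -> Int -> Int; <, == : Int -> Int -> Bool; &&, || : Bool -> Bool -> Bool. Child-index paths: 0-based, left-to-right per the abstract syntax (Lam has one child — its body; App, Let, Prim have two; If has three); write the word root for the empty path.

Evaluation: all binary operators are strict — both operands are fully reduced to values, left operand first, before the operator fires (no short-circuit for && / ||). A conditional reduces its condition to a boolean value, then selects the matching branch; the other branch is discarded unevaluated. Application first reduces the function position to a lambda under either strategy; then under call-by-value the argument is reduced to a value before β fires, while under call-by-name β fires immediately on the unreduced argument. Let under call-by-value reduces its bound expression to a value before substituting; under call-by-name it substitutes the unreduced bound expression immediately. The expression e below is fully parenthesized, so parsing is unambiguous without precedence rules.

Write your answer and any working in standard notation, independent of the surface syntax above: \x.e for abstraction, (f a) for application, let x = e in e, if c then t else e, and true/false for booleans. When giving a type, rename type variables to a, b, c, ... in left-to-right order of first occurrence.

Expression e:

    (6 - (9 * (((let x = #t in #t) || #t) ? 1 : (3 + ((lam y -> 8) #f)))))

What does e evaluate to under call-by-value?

Answer: -3

Trace:
step 0: (6 - (9 * (if ((let x = true in true) || true) then 1 else (3 + ((\y.8) false)))))
step 1: [let@1.1.0.0] (6 - (9 * (if (true || true) then 1 else (3 + ((\y.8) false)))))
step 2: [delta@1.1.0] (6 - (9 * (if true then 1 else (3 + ((\y.8) false)))))
step 3: [if@1.1] (6 - (9 * 1))
step 4: [delta@1] (6 - 9)
step 5: [delta@root] -3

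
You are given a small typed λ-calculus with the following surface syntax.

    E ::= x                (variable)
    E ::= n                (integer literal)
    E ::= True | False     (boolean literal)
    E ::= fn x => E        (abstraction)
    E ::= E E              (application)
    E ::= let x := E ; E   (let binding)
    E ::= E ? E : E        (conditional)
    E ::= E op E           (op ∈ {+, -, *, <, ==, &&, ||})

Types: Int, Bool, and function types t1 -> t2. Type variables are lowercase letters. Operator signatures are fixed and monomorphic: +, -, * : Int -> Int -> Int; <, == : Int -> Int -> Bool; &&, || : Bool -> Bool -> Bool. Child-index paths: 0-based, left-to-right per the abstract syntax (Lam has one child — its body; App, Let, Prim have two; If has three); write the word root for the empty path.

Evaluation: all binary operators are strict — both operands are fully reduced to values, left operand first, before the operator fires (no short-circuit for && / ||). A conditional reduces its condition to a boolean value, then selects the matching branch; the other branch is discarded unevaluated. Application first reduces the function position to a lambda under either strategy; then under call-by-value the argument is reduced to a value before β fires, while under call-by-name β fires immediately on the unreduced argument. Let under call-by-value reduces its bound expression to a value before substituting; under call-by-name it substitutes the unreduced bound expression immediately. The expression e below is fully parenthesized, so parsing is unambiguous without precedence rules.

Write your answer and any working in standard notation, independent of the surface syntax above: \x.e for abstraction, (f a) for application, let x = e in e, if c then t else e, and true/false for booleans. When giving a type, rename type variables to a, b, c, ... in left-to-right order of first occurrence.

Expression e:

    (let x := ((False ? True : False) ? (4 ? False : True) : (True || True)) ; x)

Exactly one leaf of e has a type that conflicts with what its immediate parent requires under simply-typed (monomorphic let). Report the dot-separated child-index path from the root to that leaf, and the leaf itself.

Working:
  unify Bool ~ Bool
  unify Bool ~ Bool
  unify Bool ~ Bool
  unify Int ~ Bool
  FAIL: mismatch Int ~ Bool

Answer: 0.1.0 : 4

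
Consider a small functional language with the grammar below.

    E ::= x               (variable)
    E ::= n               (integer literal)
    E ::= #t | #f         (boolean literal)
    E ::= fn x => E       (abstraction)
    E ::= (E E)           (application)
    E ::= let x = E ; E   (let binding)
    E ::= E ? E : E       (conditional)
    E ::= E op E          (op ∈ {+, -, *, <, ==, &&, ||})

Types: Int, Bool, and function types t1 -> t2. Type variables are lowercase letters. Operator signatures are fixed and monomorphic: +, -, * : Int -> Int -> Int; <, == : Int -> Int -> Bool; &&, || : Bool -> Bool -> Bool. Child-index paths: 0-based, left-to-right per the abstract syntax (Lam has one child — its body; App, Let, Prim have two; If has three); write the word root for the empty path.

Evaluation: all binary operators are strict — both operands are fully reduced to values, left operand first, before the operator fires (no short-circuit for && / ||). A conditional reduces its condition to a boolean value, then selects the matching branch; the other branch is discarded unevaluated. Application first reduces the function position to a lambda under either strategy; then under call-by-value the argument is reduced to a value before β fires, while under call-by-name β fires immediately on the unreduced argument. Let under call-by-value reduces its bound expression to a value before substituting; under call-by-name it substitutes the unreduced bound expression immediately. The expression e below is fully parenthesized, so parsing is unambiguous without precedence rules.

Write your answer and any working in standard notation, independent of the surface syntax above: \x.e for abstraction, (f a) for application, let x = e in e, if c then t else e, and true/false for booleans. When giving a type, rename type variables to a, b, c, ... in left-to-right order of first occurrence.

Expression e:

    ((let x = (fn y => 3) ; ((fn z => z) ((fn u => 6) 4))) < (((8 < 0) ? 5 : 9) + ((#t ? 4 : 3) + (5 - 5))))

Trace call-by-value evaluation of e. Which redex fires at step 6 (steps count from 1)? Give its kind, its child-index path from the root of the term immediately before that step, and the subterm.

Answer: if at 1.1.0 : (if true then 4 else 3)

Working:
step 0: ((let x = (\y.3) in ((\z.z) ((\u.6) 4))) < ((if (8 < 0) then 5 else 9) + ((if true then 4 else 3) + (5 - 5))))
step 1: [let@0] (((\z.z) ((\u.6) 4)) < ((if (8 < 0) then 5 else 9) + ((if true then 4 else 3) + (5 - 5))))
step 2: [beta@0.1] (((\z.z) 6) < ((if (8 < 0) then 5 else 9) + ((if true then 4 else 3) + (5 - 5))))
step 3: [beta@0] (6 < ((if (8 < 0) then 5 else 9) + ((if true then 4 else 3) + (5 - 5))))
step 4: [delta@1.0.0] (6 < ((if false then 5 else 9) + ((if true then 4 else 3) + (5 - 5))))
step 5: [if@1.0] (6 < (9 + ((if true then 4 else 3) + (5 - 5))))
step 6: [if@1.1.0] (6 < (9 + (4 + (5 - 5))))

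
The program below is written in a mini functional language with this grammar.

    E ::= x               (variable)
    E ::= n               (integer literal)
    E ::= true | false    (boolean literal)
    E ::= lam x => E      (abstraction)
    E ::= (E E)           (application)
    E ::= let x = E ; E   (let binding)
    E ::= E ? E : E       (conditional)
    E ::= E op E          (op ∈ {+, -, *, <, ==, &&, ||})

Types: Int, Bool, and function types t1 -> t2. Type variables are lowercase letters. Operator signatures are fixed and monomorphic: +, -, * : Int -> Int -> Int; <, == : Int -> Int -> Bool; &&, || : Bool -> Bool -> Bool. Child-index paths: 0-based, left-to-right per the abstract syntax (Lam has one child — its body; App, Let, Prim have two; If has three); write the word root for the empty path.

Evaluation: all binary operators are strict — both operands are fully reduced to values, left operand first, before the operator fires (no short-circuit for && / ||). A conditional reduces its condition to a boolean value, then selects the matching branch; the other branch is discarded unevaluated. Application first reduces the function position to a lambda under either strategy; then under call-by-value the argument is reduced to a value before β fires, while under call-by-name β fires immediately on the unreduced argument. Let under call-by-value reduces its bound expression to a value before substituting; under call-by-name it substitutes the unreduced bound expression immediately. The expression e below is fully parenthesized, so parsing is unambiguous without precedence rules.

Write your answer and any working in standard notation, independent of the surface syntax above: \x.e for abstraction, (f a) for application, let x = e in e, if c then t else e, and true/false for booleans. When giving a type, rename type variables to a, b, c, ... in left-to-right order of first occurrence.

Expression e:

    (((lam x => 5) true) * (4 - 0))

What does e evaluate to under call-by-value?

Answer: 20

Trace:
step 0: (((\x.5) true) * (4 - 0))
step 1: [beta@0] (5 * (4 - 0))
step 2: [delta@1] (5 * 4)
step 3: [delta@root] 20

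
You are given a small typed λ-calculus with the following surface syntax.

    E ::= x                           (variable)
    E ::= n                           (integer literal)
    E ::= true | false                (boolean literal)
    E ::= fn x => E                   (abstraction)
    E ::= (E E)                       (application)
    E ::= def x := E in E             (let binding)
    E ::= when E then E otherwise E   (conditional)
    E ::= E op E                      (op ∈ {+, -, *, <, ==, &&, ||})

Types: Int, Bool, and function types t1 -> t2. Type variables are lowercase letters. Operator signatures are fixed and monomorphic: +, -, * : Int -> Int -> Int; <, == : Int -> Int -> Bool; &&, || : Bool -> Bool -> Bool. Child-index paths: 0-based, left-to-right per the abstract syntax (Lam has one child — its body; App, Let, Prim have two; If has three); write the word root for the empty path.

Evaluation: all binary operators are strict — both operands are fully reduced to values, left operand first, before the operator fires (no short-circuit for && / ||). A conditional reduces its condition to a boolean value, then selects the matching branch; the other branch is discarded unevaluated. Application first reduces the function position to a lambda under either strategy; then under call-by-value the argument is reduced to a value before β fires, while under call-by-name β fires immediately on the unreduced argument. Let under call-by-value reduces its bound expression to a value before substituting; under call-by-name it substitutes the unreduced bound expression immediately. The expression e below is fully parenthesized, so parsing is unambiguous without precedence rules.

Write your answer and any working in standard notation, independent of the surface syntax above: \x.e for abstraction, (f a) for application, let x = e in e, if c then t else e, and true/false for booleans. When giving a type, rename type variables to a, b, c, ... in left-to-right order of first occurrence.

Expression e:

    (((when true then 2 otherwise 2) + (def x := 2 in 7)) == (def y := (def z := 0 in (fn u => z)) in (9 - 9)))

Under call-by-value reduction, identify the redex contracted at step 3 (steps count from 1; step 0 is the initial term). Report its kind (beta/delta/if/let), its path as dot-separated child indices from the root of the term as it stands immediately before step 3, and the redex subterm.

Answer: delta at 0 : (2 + 7)

Working:
step 0: (((if true then 2 else 2) + (let x = 2 in 7)) == (let y = (let z = 0 in (\u.z)) in (9 - 9)))
step 1: [if@0.0] ((2 + (let x = 2 in 7)) == (let y = (let z = 0 in (\u.z)) in (9 - 9)))
step 2: [let@0.1] ((2 + 7) == (let y = (let z = 0 in (\u.z)) in (9 - 9)))
step 3: [delta@0] (9 == (let y = (let z = 0 in (\u.z)) in (9 - 9)))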